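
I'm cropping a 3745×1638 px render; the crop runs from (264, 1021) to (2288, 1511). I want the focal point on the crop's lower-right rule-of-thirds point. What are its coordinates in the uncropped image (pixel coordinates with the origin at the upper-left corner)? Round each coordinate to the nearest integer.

Crop width = 2288 − 264 = 2024 px; one third is 674.67 px.
Crop height = 1511 − 1021 = 490 px; one third is 163.33 px.
The lower-right point is two-thirds across and two-thirds down within the crop:
x = 264 + 2 × 674.67 ≈ 1613; y = 1021 + 2 × 163.33 ≈ 1348.

(1613, 1348)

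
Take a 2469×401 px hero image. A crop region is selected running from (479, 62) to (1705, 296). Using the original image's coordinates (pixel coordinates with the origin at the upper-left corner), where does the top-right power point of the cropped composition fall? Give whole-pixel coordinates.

x = 1296 px, y = 140 px

Crop width = 1705 − 479 = 1226 px; one third is 408.67 px.
Crop height = 296 − 62 = 234 px; one third is 78.00 px.
The top-right point is two-thirds across and one-third down within the crop:
x = 479 + 2 × 408.67 ≈ 1296; y = 62 + 1 × 78.00 ≈ 140.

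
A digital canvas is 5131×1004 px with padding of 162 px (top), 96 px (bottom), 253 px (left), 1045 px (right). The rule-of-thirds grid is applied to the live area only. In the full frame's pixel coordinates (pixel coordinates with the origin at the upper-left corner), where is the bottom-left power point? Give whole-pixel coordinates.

x = 1531 px, y = 659 px

Content width = 5131 − 253 − 1045 = 3833 px; content height = 1004 − 162 − 96 = 746 px.
Bottom-left is one-third across and two-thirds down within the live area.
x = 253 + 1 × 3833/3 = 253 + 1277.67 ≈ 1531
y = 162 + 2 × 746/3 = 162 + 497.33 ≈ 659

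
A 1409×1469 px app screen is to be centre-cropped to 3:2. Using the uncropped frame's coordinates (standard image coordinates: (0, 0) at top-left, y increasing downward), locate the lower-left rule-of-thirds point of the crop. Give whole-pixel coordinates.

1409/1469 < 3/2, so the 3:2 crop keeps the full width 1409 and trims height to 1409 × 2/3 = 939.33 px.
Top offset = (1469 − 939.33)/2 = 264.83 px; left offset = 0.
Lower-left is one-third across and two-thirds down within the crop:
x = 0.00 + 1 × 1409.00/3 ≈ 470; y = 264.83 + 2 × 939.33/3 ≈ 891.

(470, 891)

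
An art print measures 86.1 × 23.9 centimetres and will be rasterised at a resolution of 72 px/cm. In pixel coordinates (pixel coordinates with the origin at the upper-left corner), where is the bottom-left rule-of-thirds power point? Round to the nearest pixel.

In pixels the canvas is 86.1 × 72 = 6199.2 wide and 23.9 × 72 = 1720.8 tall.
The bottom-left point is one-third across and two-thirds down:
x = 1 × 6199.2/3 ≈ 2066; y = 2 × 1720.8/3 ≈ 1147.

(2066, 1147)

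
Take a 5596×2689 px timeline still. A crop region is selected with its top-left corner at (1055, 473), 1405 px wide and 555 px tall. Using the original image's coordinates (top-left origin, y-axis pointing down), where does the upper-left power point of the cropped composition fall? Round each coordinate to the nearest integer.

One third of the crop width 1405 is 468.33 px.
One third of the crop height 555 is 185.00 px.
The upper-left point is one-third across and one-third down within the crop:
x = 1055 + 1 × 468.33 ≈ 1523; y = 473 + 1 × 185.00 ≈ 658.

(1523, 658)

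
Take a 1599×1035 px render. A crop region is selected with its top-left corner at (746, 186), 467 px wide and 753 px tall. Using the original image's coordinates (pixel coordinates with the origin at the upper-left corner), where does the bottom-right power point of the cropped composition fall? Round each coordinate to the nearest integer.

One third of the crop width 467 is 155.67 px.
One third of the crop height 753 is 251.00 px.
The bottom-right point is two-thirds across and two-thirds down within the crop:
x = 746 + 2 × 155.67 ≈ 1057; y = 186 + 2 × 251.00 ≈ 688.

(1057, 688)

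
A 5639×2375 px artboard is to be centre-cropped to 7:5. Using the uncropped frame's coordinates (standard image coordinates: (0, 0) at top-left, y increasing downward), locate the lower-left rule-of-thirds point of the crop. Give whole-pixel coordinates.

x = 2265 px, y = 1583 px

5639/2375 > 7/5, so the 7:5 crop keeps the full height 2375 and trims width to 2375 × 7/5 = 3325.00 px.
Left offset = (5639 − 3325.00)/2 = 1157.00 px; top offset = 0.
Lower-left is one-third across and two-thirds down within the crop:
x = 1157.00 + 1 × 3325.00/3 ≈ 2265; y = 0.00 + 2 × 2375.00/3 ≈ 1583.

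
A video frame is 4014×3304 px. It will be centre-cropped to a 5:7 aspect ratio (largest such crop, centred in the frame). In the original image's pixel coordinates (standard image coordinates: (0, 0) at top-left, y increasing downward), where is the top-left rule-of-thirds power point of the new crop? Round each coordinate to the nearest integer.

x = 1614 px, y = 1101 px

4014/3304 > 5/7, so the 5:7 crop keeps the full height 3304 and trims width to 3304 × 5/7 = 2360.00 px.
Left offset = (4014 − 2360.00)/2 = 827.00 px; top offset = 0.
Top-left is one-third across and one-third down within the crop:
x = 827.00 + 1 × 2360.00/3 ≈ 1614; y = 0.00 + 1 × 3304.00/3 ≈ 1101.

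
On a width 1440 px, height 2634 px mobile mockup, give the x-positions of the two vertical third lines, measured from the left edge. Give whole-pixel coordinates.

1440 / 3 = 480, so the vertical lines sit at one and two thirds of 1440.

480 px and 960 px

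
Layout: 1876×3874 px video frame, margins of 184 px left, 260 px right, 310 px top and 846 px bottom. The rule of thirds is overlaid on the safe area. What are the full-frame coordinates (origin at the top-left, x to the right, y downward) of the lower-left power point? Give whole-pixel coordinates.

x = 661 px, y = 2122 px

Content width = 1876 − 184 − 260 = 1432 px; content height = 3874 − 310 − 846 = 2718 px.
Lower-left is one-third across and two-thirds down within the safe area.
x = 184 + 1 × 1432/3 = 184 + 477.33 ≈ 661
y = 310 + 2 × 2718/3 = 310 + 1812.00 ≈ 2122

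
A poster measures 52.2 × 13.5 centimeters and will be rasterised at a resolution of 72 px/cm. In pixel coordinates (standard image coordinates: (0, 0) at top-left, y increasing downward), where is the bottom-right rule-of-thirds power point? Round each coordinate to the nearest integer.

x = 2506 px, y = 648 px

In pixels the canvas is 52.2 × 72 = 3758.4 wide and 13.5 × 72 = 972 tall.
The bottom-right point is two-thirds across and two-thirds down:
x = 2 × 3758.4/3 ≈ 2506; y = 2 × 972/3 ≈ 648.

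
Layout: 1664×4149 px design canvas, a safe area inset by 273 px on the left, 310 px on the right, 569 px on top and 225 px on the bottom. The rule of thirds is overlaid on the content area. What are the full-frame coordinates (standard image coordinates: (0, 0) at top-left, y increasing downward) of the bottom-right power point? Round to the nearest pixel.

Content width = 1664 − 273 − 310 = 1081 px; content height = 4149 − 569 − 225 = 3355 px.
Bottom-right is two-thirds across and two-thirds down within the content area.
x = 273 + 2 × 1081/3 = 273 + 720.67 ≈ 994
y = 569 + 2 × 3355/3 = 569 + 2236.67 ≈ 2806

(994, 2806)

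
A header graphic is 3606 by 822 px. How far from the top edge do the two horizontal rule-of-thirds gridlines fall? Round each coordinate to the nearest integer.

822 / 3 = 274, so the horizontal lines sit at one and two thirds of 822.

274 px and 548 px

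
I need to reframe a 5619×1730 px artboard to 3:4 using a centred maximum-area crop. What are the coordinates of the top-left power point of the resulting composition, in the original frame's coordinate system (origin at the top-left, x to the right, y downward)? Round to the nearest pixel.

x = 2593 px, y = 577 px

5619/1730 > 3/4, so the 3:4 crop keeps the full height 1730 and trims width to 1730 × 3/4 = 1297.50 px.
Left offset = (5619 − 1297.50)/2 = 2160.75 px; top offset = 0.
Top-left is one-third across and one-third down within the crop:
x = 2160.75 + 1 × 1297.50/3 ≈ 2593; y = 0.00 + 1 × 1730.00/3 ≈ 577.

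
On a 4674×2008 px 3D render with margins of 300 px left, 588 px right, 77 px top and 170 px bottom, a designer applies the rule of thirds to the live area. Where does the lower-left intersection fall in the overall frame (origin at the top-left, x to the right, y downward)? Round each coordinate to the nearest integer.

x = 1562 px, y = 1251 px

Content width = 4674 − 300 − 588 = 3786 px; content height = 2008 − 77 − 170 = 1761 px.
Lower-left is one-third across and two-thirds down within the live area.
x = 300 + 1 × 3786/3 = 300 + 1262.00 ≈ 1562
y = 77 + 2 × 1761/3 = 77 + 1174.00 ≈ 1251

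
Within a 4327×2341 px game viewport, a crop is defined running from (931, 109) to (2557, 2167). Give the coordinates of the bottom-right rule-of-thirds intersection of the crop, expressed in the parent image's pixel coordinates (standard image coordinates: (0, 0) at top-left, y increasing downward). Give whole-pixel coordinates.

Crop width = 2557 − 931 = 1626 px; one third is 542.00 px.
Crop height = 2167 − 109 = 2058 px; one third is 686.00 px.
The bottom-right point is two-thirds across and two-thirds down within the crop:
x = 931 + 2 × 542.00 ≈ 2015; y = 109 + 2 × 686.00 ≈ 1481.

(2015, 1481)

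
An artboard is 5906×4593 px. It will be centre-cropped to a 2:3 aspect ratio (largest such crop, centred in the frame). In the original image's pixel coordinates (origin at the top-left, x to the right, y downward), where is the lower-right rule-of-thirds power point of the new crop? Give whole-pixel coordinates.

x = 3463 px, y = 3062 px

5906/4593 > 2/3, so the 2:3 crop keeps the full height 4593 and trims width to 4593 × 2/3 = 3062.00 px.
Left offset = (5906 − 3062.00)/2 = 1422.00 px; top offset = 0.
Lower-right is two-thirds across and two-thirds down within the crop:
x = 1422.00 + 2 × 3062.00/3 ≈ 3463; y = 0.00 + 2 × 4593.00/3 ≈ 3062.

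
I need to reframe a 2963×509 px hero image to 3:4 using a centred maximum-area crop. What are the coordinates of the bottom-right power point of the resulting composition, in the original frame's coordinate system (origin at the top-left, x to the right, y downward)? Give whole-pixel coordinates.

2963/509 > 3/4, so the 3:4 crop keeps the full height 509 and trims width to 509 × 3/4 = 381.75 px.
Left offset = (2963 − 381.75)/2 = 1290.62 px; top offset = 0.
Bottom-right is two-thirds across and two-thirds down within the crop:
x = 1290.62 + 2 × 381.75/3 ≈ 1545; y = 0.00 + 2 × 509.00/3 ≈ 339.

x = 1545 px, y = 339 px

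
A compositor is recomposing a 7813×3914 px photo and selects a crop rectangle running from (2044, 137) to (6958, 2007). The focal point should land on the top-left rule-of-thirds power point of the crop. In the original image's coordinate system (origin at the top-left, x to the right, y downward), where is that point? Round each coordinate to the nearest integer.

Crop width = 6958 − 2044 = 4914 px; one third is 1638.00 px.
Crop height = 2007 − 137 = 1870 px; one third is 623.33 px.
The top-left point is one-third across and one-third down within the crop:
x = 2044 + 1 × 1638.00 ≈ 3682; y = 137 + 1 × 623.33 ≈ 760.

(3682, 760)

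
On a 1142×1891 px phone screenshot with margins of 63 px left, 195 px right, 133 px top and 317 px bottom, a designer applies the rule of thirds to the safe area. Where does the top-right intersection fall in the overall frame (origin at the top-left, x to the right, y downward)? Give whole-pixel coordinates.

Content width = 1142 − 63 − 195 = 884 px; content height = 1891 − 133 − 317 = 1441 px.
Top-right is two-thirds across and one-third down within the safe area.
x = 63 + 2 × 884/3 = 63 + 589.33 ≈ 652
y = 133 + 1 × 1441/3 = 133 + 480.33 ≈ 613

x = 652 px, y = 613 px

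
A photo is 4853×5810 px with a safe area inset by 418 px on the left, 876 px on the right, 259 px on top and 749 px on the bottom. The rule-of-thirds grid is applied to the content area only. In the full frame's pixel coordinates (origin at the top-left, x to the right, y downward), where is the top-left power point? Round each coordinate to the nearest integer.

Content width = 4853 − 418 − 876 = 3559 px; content height = 5810 − 259 − 749 = 4802 px.
Top-left is one-third across and one-third down within the content area.
x = 418 + 1 × 3559/3 = 418 + 1186.33 ≈ 1604
y = 259 + 1 × 4802/3 = 259 + 1600.67 ≈ 1860

(1604, 1860)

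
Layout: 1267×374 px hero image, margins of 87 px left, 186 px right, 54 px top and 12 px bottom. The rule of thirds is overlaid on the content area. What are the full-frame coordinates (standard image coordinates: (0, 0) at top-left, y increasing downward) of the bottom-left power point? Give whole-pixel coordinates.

Content width = 1267 − 87 − 186 = 994 px; content height = 374 − 54 − 12 = 308 px.
Bottom-left is one-third across and two-thirds down within the content area.
x = 87 + 1 × 994/3 = 87 + 331.33 ≈ 418
y = 54 + 2 × 308/3 = 54 + 205.33 ≈ 259

(418, 259)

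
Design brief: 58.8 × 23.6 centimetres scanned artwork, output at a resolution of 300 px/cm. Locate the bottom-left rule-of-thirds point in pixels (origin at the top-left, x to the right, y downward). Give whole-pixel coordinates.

In pixels the canvas is 58.8 × 300 = 17640 wide and 23.6 × 300 = 7080 tall.
The bottom-left point is one-third across and two-thirds down:
x = 1 × 17640/3 ≈ 5880; y = 2 × 7080/3 ≈ 4720.

x = 5880 px, y = 4720 px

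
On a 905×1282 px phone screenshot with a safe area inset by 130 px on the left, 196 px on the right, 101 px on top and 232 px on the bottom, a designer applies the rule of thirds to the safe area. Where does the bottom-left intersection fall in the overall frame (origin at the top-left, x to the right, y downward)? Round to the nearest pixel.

Content width = 905 − 130 − 196 = 579 px; content height = 1282 − 101 − 232 = 949 px.
Bottom-left is one-third across and two-thirds down within the safe area.
x = 130 + 1 × 579/3 = 130 + 193.00 ≈ 323
y = 101 + 2 × 949/3 = 101 + 632.67 ≈ 734

x = 323 px, y = 734 px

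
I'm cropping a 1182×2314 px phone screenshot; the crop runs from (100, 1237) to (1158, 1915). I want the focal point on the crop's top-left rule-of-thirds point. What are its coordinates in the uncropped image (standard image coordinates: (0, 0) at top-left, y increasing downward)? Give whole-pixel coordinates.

x = 453 px, y = 1463 px

Crop width = 1158 − 100 = 1058 px; one third is 352.67 px.
Crop height = 1915 − 1237 = 678 px; one third is 226.00 px.
The top-left point is one-third across and one-third down within the crop:
x = 100 + 1 × 352.67 ≈ 453; y = 1237 + 1 × 226.00 ≈ 1463.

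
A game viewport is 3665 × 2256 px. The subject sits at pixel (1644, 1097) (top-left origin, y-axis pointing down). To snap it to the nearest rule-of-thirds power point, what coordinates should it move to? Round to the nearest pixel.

(1222, 752)

Third lines: x ∈ {1222, 2443}, y ∈ {752, 1504}.
1644 is closer to x = 1222; 1097 is closer to y = 752.
So the nearest intersection is the upper-left power point.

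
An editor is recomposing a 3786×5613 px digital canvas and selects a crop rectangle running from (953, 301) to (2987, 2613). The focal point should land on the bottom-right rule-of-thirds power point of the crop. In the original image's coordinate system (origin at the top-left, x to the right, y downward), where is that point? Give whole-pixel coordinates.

Crop width = 2987 − 953 = 2034 px; one third is 678.00 px.
Crop height = 2613 − 301 = 2312 px; one third is 770.67 px.
The bottom-right point is two-thirds across and two-thirds down within the crop:
x = 953 + 2 × 678.00 ≈ 2309; y = 301 + 2 × 770.67 ≈ 1842.

(2309, 1842)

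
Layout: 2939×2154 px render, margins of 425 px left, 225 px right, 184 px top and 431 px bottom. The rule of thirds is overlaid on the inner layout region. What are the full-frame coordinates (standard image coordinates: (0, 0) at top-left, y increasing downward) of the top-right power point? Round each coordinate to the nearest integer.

x = 1951 px, y = 697 px

Content width = 2939 − 425 − 225 = 2289 px; content height = 2154 − 184 − 431 = 1539 px.
Top-right is two-thirds across and one-third down within the inner layout region.
x = 425 + 2 × 2289/3 = 425 + 1526.00 ≈ 1951
y = 184 + 1 × 1539/3 = 184 + 513.00 ≈ 697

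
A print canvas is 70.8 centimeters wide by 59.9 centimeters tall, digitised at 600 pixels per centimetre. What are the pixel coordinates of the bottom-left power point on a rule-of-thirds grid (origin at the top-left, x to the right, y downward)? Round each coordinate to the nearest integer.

In pixels the canvas is 70.8 × 600 = 42480 wide and 59.9 × 600 = 35940 tall.
The bottom-left point is one-third across and two-thirds down:
x = 1 × 42480/3 ≈ 14160; y = 2 × 35940/3 ≈ 23960.

x = 14160 px, y = 23960 px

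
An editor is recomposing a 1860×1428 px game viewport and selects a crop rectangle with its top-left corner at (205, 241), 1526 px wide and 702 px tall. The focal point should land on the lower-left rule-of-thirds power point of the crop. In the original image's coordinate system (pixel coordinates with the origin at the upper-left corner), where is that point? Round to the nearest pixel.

x = 714 px, y = 709 px

One third of the crop width 1526 is 508.67 px.
One third of the crop height 702 is 234.00 px.
The lower-left point is one-third across and two-thirds down within the crop:
x = 205 + 1 × 508.67 ≈ 714; y = 241 + 2 × 234.00 ≈ 709.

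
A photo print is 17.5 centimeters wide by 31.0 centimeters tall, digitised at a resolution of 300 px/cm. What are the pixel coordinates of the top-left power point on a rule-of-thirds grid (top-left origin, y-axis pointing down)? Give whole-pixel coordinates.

In pixels the canvas is 17.5 × 300 = 5250 wide and 31.0 × 300 = 9300 tall.
The top-left point is one-third across and one-third down:
x = 1 × 5250/3 ≈ 1750; y = 1 × 9300/3 ≈ 3100.

(1750, 3100)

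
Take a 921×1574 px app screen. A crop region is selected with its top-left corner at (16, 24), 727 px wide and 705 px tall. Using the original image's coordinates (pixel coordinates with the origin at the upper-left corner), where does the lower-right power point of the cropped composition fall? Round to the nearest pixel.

x = 501 px, y = 494 px

One third of the crop width 727 is 242.33 px.
One third of the crop height 705 is 235.00 px.
The lower-right point is two-thirds across and two-thirds down within the crop:
x = 16 + 2 × 242.33 ≈ 501; y = 24 + 2 × 235.00 ≈ 494.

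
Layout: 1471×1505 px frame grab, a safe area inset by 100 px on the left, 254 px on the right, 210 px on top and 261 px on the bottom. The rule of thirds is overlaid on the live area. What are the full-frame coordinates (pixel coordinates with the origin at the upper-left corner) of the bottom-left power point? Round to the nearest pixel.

x = 472 px, y = 899 px

Content width = 1471 − 100 − 254 = 1117 px; content height = 1505 − 210 − 261 = 1034 px.
Bottom-left is one-third across and two-thirds down within the live area.
x = 100 + 1 × 1117/3 = 100 + 372.33 ≈ 472
y = 210 + 2 × 1034/3 = 210 + 689.33 ≈ 899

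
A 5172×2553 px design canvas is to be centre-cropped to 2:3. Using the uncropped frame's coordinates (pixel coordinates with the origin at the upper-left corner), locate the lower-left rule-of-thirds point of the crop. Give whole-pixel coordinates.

5172/2553 > 2/3, so the 2:3 crop keeps the full height 2553 and trims width to 2553 × 2/3 = 1702.00 px.
Left offset = (5172 − 1702.00)/2 = 1735.00 px; top offset = 0.
Lower-left is one-third across and two-thirds down within the crop:
x = 1735.00 + 1 × 1702.00/3 ≈ 2302; y = 0.00 + 2 × 2553.00/3 ≈ 1702.

x = 2302 px, y = 1702 px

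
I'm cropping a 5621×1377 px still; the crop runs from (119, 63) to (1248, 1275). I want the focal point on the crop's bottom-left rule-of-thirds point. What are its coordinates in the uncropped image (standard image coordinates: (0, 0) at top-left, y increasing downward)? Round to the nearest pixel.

x = 495 px, y = 871 px

Crop width = 1248 − 119 = 1129 px; one third is 376.33 px.
Crop height = 1275 − 63 = 1212 px; one third is 404.00 px.
The bottom-left point is one-third across and two-thirds down within the crop:
x = 119 + 1 × 376.33 ≈ 495; y = 63 + 2 × 404.00 ≈ 871.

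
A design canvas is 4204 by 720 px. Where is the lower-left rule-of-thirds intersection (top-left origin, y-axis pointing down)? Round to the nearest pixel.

(1401, 480)

The lower-left point sits one-third of the way across and two-thirds of the way down.
x = 1 × 4204/3 ≈ 1401; y = 2 × 720/3 ≈ 480.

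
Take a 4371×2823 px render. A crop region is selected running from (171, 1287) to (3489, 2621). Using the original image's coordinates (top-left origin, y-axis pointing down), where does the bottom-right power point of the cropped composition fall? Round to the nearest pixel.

(2383, 2176)

Crop width = 3489 − 171 = 3318 px; one third is 1106.00 px.
Crop height = 2621 − 1287 = 1334 px; one third is 444.67 px.
The bottom-right point is two-thirds across and two-thirds down within the crop:
x = 171 + 2 × 1106.00 ≈ 2383; y = 1287 + 2 × 444.67 ≈ 2176.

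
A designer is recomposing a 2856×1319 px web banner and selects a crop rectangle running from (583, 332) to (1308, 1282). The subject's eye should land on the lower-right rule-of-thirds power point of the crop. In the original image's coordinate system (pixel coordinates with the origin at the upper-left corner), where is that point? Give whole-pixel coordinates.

Crop width = 1308 − 583 = 725 px; one third is 241.67 px.
Crop height = 1282 − 332 = 950 px; one third is 316.67 px.
The lower-right point is two-thirds across and two-thirds down within the crop:
x = 583 + 2 × 241.67 ≈ 1066; y = 332 + 2 × 316.67 ≈ 965.

x = 1066 px, y = 965 px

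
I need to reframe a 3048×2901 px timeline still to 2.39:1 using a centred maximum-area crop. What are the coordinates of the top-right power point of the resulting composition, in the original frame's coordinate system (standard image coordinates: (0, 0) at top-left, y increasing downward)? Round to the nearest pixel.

(2032, 1238)

3048/2901 < 2.39/1, so the 2.39:1 crop keeps the full width 3048 and trims height to 3048 × 1/2.39 = 1275.31 px.
Top offset = (2901 − 1275.31)/2 = 812.84 px; left offset = 0.
Top-right is two-thirds across and one-third down within the crop:
x = 0.00 + 2 × 3048.00/3 ≈ 2032; y = 812.84 + 1 × 1275.31/3 ≈ 1238.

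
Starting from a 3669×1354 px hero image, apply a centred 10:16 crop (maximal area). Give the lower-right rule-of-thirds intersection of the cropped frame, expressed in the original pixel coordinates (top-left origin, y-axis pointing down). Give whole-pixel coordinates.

3669/1354 > 10/16, so the 10:16 crop keeps the full height 1354 and trims width to 1354 × 10/16 = 846.25 px.
Left offset = (3669 − 846.25)/2 = 1411.38 px; top offset = 0.
Lower-right is two-thirds across and two-thirds down within the crop:
x = 1411.38 + 2 × 846.25/3 ≈ 1976; y = 0.00 + 2 × 1354.00/3 ≈ 903.

(1976, 903)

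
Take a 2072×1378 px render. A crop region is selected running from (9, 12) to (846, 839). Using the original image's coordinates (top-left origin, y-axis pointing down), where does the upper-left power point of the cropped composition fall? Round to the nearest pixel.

x = 288 px, y = 288 px

Crop width = 846 − 9 = 837 px; one third is 279.00 px.
Crop height = 839 − 12 = 827 px; one third is 275.67 px.
The upper-left point is one-third across and one-third down within the crop:
x = 9 + 1 × 279.00 ≈ 288; y = 12 + 1 × 275.67 ≈ 288.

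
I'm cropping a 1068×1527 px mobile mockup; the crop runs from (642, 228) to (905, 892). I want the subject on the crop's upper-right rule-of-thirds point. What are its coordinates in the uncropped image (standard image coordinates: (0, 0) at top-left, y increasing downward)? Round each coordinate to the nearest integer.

Crop width = 905 − 642 = 263 px; one third is 87.67 px.
Crop height = 892 − 228 = 664 px; one third is 221.33 px.
The upper-right point is two-thirds across and one-third down within the crop:
x = 642 + 2 × 87.67 ≈ 817; y = 228 + 1 × 221.33 ≈ 449.

x = 817 px, y = 449 px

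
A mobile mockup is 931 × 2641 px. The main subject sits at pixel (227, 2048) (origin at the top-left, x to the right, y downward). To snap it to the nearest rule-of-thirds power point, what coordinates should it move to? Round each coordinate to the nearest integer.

(310, 1761)

Third lines: x ∈ {310, 621}, y ∈ {880, 1761}.
227 is closer to x = 310; 2048 is closer to y = 1761.
So the nearest intersection is the lower-left power point.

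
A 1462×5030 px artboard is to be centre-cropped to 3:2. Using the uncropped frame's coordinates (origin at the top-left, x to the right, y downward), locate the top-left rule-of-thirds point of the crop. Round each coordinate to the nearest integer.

1462/5030 < 3/2, so the 3:2 crop keeps the full width 1462 and trims height to 1462 × 2/3 = 974.67 px.
Top offset = (5030 − 974.67)/2 = 2027.67 px; left offset = 0.
Top-left is one-third across and one-third down within the crop:
x = 0.00 + 1 × 1462.00/3 ≈ 487; y = 2027.67 + 1 × 974.67/3 ≈ 2353.

(487, 2353)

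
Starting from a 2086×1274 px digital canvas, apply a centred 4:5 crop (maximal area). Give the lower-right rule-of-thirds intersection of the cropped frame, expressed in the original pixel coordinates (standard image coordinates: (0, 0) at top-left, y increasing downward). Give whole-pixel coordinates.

x = 1213 px, y = 849 px

2086/1274 > 4/5, so the 4:5 crop keeps the full height 1274 and trims width to 1274 × 4/5 = 1019.20 px.
Left offset = (2086 − 1019.20)/2 = 533.40 px; top offset = 0.
Lower-right is two-thirds across and two-thirds down within the crop:
x = 533.40 + 2 × 1019.20/3 ≈ 1213; y = 0.00 + 2 × 1274.00/3 ≈ 849.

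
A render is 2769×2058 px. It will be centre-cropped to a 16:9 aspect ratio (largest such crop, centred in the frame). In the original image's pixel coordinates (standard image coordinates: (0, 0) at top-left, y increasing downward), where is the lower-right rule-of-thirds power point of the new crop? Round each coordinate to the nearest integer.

x = 1846 px, y = 1289 px

2769/2058 < 16/9, so the 16:9 crop keeps the full width 2769 and trims height to 2769 × 9/16 = 1557.56 px.
Top offset = (2058 − 1557.56)/2 = 250.22 px; left offset = 0.
Lower-right is two-thirds across and two-thirds down within the crop:
x = 0.00 + 2 × 2769.00/3 ≈ 1846; y = 250.22 + 2 × 1557.56/3 ≈ 1289.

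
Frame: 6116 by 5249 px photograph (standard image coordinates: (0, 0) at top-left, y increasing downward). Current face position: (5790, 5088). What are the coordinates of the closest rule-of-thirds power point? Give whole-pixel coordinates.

Third lines: x ∈ {2039, 4077}, y ∈ {1750, 3499}.
5790 is closer to x = 4077; 5088 is closer to y = 3499.
So the nearest intersection is the lower-right power point.

(4077, 3499)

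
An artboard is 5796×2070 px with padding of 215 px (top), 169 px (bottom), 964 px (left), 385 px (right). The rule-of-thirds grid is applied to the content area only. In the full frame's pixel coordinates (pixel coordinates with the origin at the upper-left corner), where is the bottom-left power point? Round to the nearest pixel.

x = 2446 px, y = 1339 px

Content width = 5796 − 964 − 385 = 4447 px; content height = 2070 − 215 − 169 = 1686 px.
Bottom-left is one-third across and two-thirds down within the content area.
x = 964 + 1 × 4447/3 = 964 + 1482.33 ≈ 2446
y = 215 + 2 × 1686/3 = 215 + 1124.00 ≈ 1339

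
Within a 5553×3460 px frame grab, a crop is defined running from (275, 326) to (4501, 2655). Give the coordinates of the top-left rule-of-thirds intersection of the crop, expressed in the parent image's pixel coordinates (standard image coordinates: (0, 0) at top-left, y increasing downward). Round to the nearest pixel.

Crop width = 4501 − 275 = 4226 px; one third is 1408.67 px.
Crop height = 2655 − 326 = 2329 px; one third is 776.33 px.
The top-left point is one-third across and one-third down within the crop:
x = 275 + 1 × 1408.67 ≈ 1684; y = 326 + 1 × 776.33 ≈ 1102.

x = 1684 px, y = 1102 px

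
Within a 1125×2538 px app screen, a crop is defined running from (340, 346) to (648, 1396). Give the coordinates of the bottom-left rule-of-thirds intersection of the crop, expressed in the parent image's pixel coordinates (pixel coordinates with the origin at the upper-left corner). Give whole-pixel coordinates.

Crop width = 648 − 340 = 308 px; one third is 102.67 px.
Crop height = 1396 − 346 = 1050 px; one third is 350.00 px.
The bottom-left point is one-third across and two-thirds down within the crop:
x = 340 + 1 × 102.67 ≈ 443; y = 346 + 2 × 350.00 ≈ 1046.

x = 443 px, y = 1046 px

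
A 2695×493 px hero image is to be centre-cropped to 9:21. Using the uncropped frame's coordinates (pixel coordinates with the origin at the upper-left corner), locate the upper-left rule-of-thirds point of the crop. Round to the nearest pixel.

2695/493 > 9/21, so the 9:21 crop keeps the full height 493 and trims width to 493 × 9/21 = 211.29 px.
Left offset = (2695 − 211.29)/2 = 1241.86 px; top offset = 0.
Upper-left is one-third across and one-third down within the crop:
x = 1241.86 + 1 × 211.29/3 ≈ 1312; y = 0.00 + 1 × 493.00/3 ≈ 164.

x = 1312 px, y = 164 px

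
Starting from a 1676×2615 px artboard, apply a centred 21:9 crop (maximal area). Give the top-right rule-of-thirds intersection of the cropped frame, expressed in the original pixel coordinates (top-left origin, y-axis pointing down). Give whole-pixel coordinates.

x = 1117 px, y = 1188 px

1676/2615 < 21/9, so the 21:9 crop keeps the full width 1676 and trims height to 1676 × 9/21 = 718.29 px.
Top offset = (2615 − 718.29)/2 = 948.36 px; left offset = 0.
Top-right is two-thirds across and one-third down within the crop:
x = 0.00 + 2 × 1676.00/3 ≈ 1117; y = 948.36 + 1 × 718.29/3 ≈ 1188.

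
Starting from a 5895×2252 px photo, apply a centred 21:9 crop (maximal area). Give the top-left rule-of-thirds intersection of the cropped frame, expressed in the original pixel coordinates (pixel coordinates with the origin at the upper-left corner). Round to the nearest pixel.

x = 2072 px, y = 751 px

5895/2252 > 21/9, so the 21:9 crop keeps the full height 2252 and trims width to 2252 × 21/9 = 5254.67 px.
Left offset = (5895 − 5254.67)/2 = 320.17 px; top offset = 0.
Top-left is one-third across and one-third down within the crop:
x = 320.17 + 1 × 5254.67/3 ≈ 2072; y = 0.00 + 1 × 2252.00/3 ≈ 751.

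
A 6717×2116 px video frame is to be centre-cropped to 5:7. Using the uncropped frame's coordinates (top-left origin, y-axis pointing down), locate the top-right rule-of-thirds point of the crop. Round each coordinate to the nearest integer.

6717/2116 > 5/7, so the 5:7 crop keeps the full height 2116 and trims width to 2116 × 5/7 = 1511.43 px.
Left offset = (6717 − 1511.43)/2 = 2602.79 px; top offset = 0.
Top-right is two-thirds across and one-third down within the crop:
x = 2602.79 + 2 × 1511.43/3 ≈ 3610; y = 0.00 + 1 × 2116.00/3 ≈ 705.

(3610, 705)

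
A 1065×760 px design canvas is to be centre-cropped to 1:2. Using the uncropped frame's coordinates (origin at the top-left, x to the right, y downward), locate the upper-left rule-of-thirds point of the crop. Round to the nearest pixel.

1065/760 > 1/2, so the 1:2 crop keeps the full height 760 and trims width to 760 × 1/2 = 380.00 px.
Left offset = (1065 − 380.00)/2 = 342.50 px; top offset = 0.
Upper-left is one-third across and one-third down within the crop:
x = 342.50 + 1 × 380.00/3 ≈ 469; y = 0.00 + 1 × 760.00/3 ≈ 253.

(469, 253)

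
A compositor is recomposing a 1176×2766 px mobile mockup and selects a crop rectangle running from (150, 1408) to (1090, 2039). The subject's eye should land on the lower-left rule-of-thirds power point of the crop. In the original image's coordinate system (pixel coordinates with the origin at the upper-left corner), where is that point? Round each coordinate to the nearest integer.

(463, 1829)

Crop width = 1090 − 150 = 940 px; one third is 313.33 px.
Crop height = 2039 − 1408 = 631 px; one third is 210.33 px.
The lower-left point is one-third across and two-thirds down within the crop:
x = 150 + 1 × 313.33 ≈ 463; y = 1408 + 2 × 210.33 ≈ 1829.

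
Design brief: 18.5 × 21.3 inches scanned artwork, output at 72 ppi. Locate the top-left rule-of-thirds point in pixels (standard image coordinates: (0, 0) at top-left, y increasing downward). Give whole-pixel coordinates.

In pixels the canvas is 18.5 × 72 = 1332 wide and 21.3 × 72 = 1533.6 tall.
The top-left point is one-third across and one-third down:
x = 1 × 1332/3 ≈ 444; y = 1 × 1533.6/3 ≈ 511.

(444, 511)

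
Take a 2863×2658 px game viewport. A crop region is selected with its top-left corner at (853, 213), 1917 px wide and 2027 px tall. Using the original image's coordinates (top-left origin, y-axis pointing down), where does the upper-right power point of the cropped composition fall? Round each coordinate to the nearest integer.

(2131, 889)

One third of the crop width 1917 is 639.00 px.
One third of the crop height 2027 is 675.67 px.
The upper-right point is two-thirds across and one-third down within the crop:
x = 853 + 2 × 639.00 ≈ 2131; y = 213 + 1 × 675.67 ≈ 889.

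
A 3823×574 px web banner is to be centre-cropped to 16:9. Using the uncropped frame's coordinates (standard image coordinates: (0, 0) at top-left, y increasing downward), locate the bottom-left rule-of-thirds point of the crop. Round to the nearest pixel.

3823/574 > 16/9, so the 16:9 crop keeps the full height 574 and trims width to 574 × 16/9 = 1020.44 px.
Left offset = (3823 − 1020.44)/2 = 1401.28 px; top offset = 0.
Bottom-left is one-third across and two-thirds down within the crop:
x = 1401.28 + 1 × 1020.44/3 ≈ 1741; y = 0.00 + 2 × 574.00/3 ≈ 383.

x = 1741 px, y = 383 px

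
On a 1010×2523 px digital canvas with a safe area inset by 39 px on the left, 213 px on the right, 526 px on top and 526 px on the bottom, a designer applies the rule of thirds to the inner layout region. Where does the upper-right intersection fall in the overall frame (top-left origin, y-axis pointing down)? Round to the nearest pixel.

(544, 1016)

Content width = 1010 − 39 − 213 = 758 px; content height = 2523 − 526 − 526 = 1471 px.
Upper-right is two-thirds across and one-third down within the inner layout region.
x = 39 + 2 × 758/3 = 39 + 505.33 ≈ 544
y = 526 + 1 × 1471/3 = 526 + 490.33 ≈ 1016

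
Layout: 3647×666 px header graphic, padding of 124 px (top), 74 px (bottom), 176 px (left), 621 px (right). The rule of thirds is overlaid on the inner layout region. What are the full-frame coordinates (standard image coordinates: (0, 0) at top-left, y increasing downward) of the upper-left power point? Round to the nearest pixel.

Content width = 3647 − 176 − 621 = 2850 px; content height = 666 − 124 − 74 = 468 px.
Upper-left is one-third across and one-third down within the inner layout region.
x = 176 + 1 × 2850/3 = 176 + 950.00 ≈ 1126
y = 124 + 1 × 468/3 = 124 + 156.00 ≈ 280

x = 1126 px, y = 280 px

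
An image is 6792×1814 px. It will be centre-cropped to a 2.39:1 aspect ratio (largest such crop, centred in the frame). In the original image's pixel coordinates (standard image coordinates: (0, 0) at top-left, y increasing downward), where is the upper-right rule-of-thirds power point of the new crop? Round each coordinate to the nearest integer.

6792/1814 > 2.39/1, so the 2.39:1 crop keeps the full height 1814 and trims width to 1814 × 2.39/1 = 4335.46 px.
Left offset = (6792 − 4335.46)/2 = 1228.27 px; top offset = 0.
Upper-right is two-thirds across and one-third down within the crop:
x = 1228.27 + 2 × 4335.46/3 ≈ 4119; y = 0.00 + 1 × 1814.00/3 ≈ 605.

(4119, 605)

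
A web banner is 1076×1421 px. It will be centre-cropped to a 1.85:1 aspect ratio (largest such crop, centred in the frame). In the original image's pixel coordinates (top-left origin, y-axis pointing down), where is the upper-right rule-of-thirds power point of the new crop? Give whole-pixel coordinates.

x = 717 px, y = 614 px

1076/1421 < 1.85/1, so the 1.85:1 crop keeps the full width 1076 and trims height to 1076 × 1/1.85 = 581.62 px.
Top offset = (1421 − 581.62)/2 = 419.69 px; left offset = 0.
Upper-right is two-thirds across and one-third down within the crop:
x = 0.00 + 2 × 1076.00/3 ≈ 717; y = 419.69 + 1 × 581.62/3 ≈ 614.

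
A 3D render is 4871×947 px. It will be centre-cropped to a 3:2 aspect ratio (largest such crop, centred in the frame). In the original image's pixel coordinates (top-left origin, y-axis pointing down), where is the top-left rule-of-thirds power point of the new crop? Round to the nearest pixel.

(2199, 316)

4871/947 > 3/2, so the 3:2 crop keeps the full height 947 and trims width to 947 × 3/2 = 1420.50 px.
Left offset = (4871 − 1420.50)/2 = 1725.25 px; top offset = 0.
Top-left is one-third across and one-third down within the crop:
x = 1725.25 + 1 × 1420.50/3 ≈ 2199; y = 0.00 + 1 × 947.00/3 ≈ 316.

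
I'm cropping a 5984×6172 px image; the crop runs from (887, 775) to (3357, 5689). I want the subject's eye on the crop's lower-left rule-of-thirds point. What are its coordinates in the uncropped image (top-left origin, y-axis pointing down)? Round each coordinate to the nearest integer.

(1710, 4051)

Crop width = 3357 − 887 = 2470 px; one third is 823.33 px.
Crop height = 5689 − 775 = 4914 px; one third is 1638.00 px.
The lower-left point is one-third across and two-thirds down within the crop:
x = 887 + 1 × 823.33 ≈ 1710; y = 775 + 2 × 1638.00 ≈ 4051.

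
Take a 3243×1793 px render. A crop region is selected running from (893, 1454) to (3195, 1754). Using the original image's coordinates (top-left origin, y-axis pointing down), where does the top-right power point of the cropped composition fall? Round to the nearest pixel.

Crop width = 3195 − 893 = 2302 px; one third is 767.33 px.
Crop height = 1754 − 1454 = 300 px; one third is 100.00 px.
The top-right point is two-thirds across and one-third down within the crop:
x = 893 + 2 × 767.33 ≈ 2428; y = 1454 + 1 × 100.00 ≈ 1554.

x = 2428 px, y = 1554 px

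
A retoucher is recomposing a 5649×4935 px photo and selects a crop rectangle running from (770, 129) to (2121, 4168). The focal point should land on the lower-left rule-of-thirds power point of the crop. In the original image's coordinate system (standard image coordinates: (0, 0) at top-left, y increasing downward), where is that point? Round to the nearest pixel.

x = 1220 px, y = 2822 px

Crop width = 2121 − 770 = 1351 px; one third is 450.33 px.
Crop height = 4168 − 129 = 4039 px; one third is 1346.33 px.
The lower-left point is one-third across and two-thirds down within the crop:
x = 770 + 1 × 450.33 ≈ 1220; y = 129 + 2 × 1346.33 ≈ 2822.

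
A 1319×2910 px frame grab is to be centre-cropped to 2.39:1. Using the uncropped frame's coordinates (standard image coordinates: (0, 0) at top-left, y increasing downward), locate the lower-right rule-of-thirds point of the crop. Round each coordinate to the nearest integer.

1319/2910 < 2.39/1, so the 2.39:1 crop keeps the full width 1319 and trims height to 1319 × 1/2.39 = 551.88 px.
Top offset = (2910 − 551.88)/2 = 1179.06 px; left offset = 0.
Lower-right is two-thirds across and two-thirds down within the crop:
x = 0.00 + 2 × 1319.00/3 ≈ 879; y = 1179.06 + 2 × 551.88/3 ≈ 1547.

x = 879 px, y = 1547 px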